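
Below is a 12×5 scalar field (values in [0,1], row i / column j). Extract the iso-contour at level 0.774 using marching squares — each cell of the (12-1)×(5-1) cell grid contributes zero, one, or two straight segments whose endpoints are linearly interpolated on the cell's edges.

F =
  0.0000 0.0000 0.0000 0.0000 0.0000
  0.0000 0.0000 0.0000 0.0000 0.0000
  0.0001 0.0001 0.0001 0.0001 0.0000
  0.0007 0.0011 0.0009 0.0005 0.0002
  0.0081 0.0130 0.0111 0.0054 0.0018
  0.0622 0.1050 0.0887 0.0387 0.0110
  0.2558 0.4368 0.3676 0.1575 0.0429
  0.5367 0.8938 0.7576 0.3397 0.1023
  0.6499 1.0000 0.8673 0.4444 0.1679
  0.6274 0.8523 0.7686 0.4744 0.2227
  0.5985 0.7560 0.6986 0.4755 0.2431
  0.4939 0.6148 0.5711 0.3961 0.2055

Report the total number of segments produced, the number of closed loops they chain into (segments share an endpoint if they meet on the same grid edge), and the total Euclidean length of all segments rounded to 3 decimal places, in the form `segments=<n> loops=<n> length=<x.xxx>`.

segments=10 loops=1 length=7.684

cell (6,0): code 0100 → (6.738,1.000)–(7.000,0.665)
cell (6,1): code 1000 → (7.000,1.880)–(6.738,1.000)
cell (7,0): code 0110 → (7.000,0.665)–(8.000,0.354)
cell (7,1): code 1101 → (7.149,2.000)–(7.000,1.880)
cell (7,2): code 1000 → (8.000,2.221)–(7.149,2.000)
cell (8,0): code 0110 → (8.000,0.354)–(9.000,0.652)
cell (8,1): code 1011 → (9.000,1.935)–(8.945,2.000)
cell (8,2): code 0001 → (8.945,2.000)–(8.000,2.221)
cell (9,0): code 0010 → (9.000,0.652)–(9.813,1.000)
cell (9,1): code 0001 → (9.813,1.000)–(9.000,1.935)
total: 10 segments, chained into 1 closed loop(s), length Σ = 7.683648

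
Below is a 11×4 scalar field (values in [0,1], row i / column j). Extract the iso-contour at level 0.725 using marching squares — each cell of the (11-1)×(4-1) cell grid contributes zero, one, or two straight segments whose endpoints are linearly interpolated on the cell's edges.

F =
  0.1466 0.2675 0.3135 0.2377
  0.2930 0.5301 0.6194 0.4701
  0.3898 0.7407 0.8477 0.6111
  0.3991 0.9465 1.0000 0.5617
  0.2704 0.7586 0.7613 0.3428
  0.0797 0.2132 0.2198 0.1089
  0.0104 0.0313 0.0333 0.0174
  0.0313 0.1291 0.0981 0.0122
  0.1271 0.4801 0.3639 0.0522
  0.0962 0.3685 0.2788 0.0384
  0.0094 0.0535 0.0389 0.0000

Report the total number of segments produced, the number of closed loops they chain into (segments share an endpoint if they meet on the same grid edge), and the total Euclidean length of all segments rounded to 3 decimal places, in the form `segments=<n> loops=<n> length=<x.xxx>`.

segments=10 loops=1 length=7.398

cell (1,0): code 0100 → (1.925,1.000)–(2.000,0.955)
cell (1,1): code 1100 → (1.463,2.000)–(1.925,1.000)
cell (1,2): code 1000 → (2.000,2.519)–(1.463,2.000)
cell (2,0): code 0110 → (2.000,0.955)–(3.000,0.595)
cell (2,2): code 1001 → (3.000,2.627)–(2.000,2.519)
cell (3,0): code 0110 → (3.000,0.595)–(4.000,0.931)
cell (3,2): code 1001 → (4.000,2.087)–(3.000,2.627)
cell (4,0): code 0010 → (4.000,0.931)–(4.062,1.000)
cell (4,1): code 0011 → (4.062,1.000)–(4.067,2.000)
cell (4,2): code 0001 → (4.067,2.000)–(4.000,2.087)
total: 10 segments, chained into 1 closed loop(s), length Σ = 7.398141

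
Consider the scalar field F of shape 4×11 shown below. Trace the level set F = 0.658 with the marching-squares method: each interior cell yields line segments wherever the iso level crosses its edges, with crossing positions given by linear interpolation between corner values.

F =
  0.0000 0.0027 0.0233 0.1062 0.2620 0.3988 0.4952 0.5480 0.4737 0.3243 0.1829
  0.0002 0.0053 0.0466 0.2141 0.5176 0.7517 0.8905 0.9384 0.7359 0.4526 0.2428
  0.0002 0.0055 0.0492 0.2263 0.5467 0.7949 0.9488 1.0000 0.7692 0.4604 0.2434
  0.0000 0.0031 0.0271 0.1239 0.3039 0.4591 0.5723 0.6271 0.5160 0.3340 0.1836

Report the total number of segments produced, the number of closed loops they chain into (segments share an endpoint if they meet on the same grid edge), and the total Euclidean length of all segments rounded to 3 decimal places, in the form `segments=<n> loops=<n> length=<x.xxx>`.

cell (0,4): code 0100 → (0.734,5.000)–(1.000,4.600)
cell (0,5): code 1100 → (0.412,6.000)–(0.734,5.000)
cell (0,6): code 1100 → (0.282,7.000)–(0.412,6.000)
cell (0,7): code 1100 → (0.703,8.000)–(0.282,7.000)
cell (0,8): code 1000 → (1.000,8.275)–(0.703,8.000)
cell (1,4): code 0110 → (1.000,4.600)–(2.000,4.448)
cell (1,8): code 1001 → (2.000,8.360)–(1.000,8.275)
cell (2,4): code 0010 → (2.000,4.448)–(2.408,5.000)
cell (2,5): code 0011 → (2.408,5.000)–(2.772,6.000)
cell (2,6): code 0011 → (2.772,6.000)–(2.917,7.000)
cell (2,7): code 0011 → (2.917,7.000)–(2.439,8.000)
cell (2,8): code 0001 → (2.439,8.000)–(2.000,8.360)
total: 12 segments, chained into 1 closed loop(s), length Σ = 10.481404

segments=12 loops=1 length=10.481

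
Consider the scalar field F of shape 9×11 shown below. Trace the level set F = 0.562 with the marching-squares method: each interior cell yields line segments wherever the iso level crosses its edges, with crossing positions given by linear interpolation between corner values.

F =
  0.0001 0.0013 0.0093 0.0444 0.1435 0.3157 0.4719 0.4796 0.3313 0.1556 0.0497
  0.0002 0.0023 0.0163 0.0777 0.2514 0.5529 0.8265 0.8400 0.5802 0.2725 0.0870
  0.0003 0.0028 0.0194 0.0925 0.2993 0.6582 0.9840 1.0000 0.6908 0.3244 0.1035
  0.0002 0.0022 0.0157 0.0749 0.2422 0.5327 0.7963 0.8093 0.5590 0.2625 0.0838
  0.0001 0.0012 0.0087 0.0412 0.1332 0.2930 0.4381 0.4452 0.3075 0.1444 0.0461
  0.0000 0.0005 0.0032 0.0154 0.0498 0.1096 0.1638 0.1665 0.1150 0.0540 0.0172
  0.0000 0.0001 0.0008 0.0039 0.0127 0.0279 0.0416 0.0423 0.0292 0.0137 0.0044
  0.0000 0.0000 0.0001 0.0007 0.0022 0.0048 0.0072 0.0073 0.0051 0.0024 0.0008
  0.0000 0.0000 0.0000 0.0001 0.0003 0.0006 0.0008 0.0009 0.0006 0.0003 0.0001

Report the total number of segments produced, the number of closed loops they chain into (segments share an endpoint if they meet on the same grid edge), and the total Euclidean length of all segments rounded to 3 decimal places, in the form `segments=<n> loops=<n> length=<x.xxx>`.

segments=14 loops=1 length=11.059

cell (0,5): code 0100 → (0.254,6.000)–(1.000,5.033)
cell (0,6): code 1100 → (0.229,7.000)–(0.254,6.000)
cell (0,7): code 1100 → (0.927,8.000)–(0.229,7.000)
cell (0,8): code 1000 → (1.000,8.059)–(0.927,8.000)
cell (1,4): code 0100 → (1.086,5.000)–(2.000,4.732)
cell (1,5): code 1110 → (1.000,5.033)–(1.086,5.000)
cell (1,8): code 1001 → (2.000,8.352)–(1.000,8.059)
cell (2,4): code 0010 → (2.000,4.732)–(2.767,5.000)
cell (2,5): code 0111 → (2.767,5.000)–(3.000,5.111)
cell (2,7): code 1011 → (3.000,7.988)–(2.977,8.000)
cell (2,8): code 0001 → (2.977,8.000)–(2.000,8.352)
cell (3,5): code 0010 → (3.000,5.111)–(3.654,6.000)
cell (3,6): code 0011 → (3.654,6.000)–(3.679,7.000)
cell (3,7): code 0001 → (3.679,7.000)–(3.000,7.988)
total: 14 segments, chained into 1 closed loop(s), length Σ = 11.059376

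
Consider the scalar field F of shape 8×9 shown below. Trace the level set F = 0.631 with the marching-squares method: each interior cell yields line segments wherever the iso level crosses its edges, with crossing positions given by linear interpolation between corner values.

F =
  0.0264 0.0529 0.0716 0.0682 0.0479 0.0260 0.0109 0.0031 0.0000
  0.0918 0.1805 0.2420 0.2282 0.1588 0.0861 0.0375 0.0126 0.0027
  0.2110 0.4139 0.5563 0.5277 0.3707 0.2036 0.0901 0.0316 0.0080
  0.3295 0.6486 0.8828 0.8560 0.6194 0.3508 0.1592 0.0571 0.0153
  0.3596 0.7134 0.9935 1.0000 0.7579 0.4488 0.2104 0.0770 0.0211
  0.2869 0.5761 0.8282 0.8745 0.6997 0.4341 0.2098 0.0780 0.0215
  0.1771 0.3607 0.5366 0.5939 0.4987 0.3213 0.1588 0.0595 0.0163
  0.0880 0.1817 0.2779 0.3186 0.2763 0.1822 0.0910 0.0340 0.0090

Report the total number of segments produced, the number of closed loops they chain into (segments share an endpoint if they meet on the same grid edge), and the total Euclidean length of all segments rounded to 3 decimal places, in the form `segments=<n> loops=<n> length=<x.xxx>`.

segments=14 loops=1 length=11.325

cell (2,0): code 0100 → (2.925,1.000)–(3.000,0.945)
cell (2,1): code 1100 → (2.229,2.000)–(2.925,1.000)
cell (2,2): code 1100 → (2.315,3.000)–(2.229,2.000)
cell (2,3): code 1000 → (3.000,3.951)–(2.315,3.000)
cell (3,0): code 0110 → (3.000,0.945)–(4.000,0.767)
cell (3,3): code 1101 → (3.084,4.000)–(3.000,3.951)
cell (3,4): code 1000 → (4.000,4.411)–(3.084,4.000)
cell (4,0): code 0010 → (4.000,0.767)–(4.600,1.000)
cell (4,1): code 0111 → (4.600,1.000)–(5.000,1.218)
cell (4,4): code 1001 → (5.000,4.259)–(4.000,4.411)
cell (5,1): code 0010 → (5.000,1.218)–(5.676,2.000)
cell (5,2): code 0011 → (5.676,2.000)–(5.868,3.000)
cell (5,3): code 0011 → (5.868,3.000)–(5.342,4.000)
cell (5,4): code 0001 → (5.342,4.000)–(5.000,4.259)
total: 14 segments, chained into 1 closed loop(s), length Σ = 11.325469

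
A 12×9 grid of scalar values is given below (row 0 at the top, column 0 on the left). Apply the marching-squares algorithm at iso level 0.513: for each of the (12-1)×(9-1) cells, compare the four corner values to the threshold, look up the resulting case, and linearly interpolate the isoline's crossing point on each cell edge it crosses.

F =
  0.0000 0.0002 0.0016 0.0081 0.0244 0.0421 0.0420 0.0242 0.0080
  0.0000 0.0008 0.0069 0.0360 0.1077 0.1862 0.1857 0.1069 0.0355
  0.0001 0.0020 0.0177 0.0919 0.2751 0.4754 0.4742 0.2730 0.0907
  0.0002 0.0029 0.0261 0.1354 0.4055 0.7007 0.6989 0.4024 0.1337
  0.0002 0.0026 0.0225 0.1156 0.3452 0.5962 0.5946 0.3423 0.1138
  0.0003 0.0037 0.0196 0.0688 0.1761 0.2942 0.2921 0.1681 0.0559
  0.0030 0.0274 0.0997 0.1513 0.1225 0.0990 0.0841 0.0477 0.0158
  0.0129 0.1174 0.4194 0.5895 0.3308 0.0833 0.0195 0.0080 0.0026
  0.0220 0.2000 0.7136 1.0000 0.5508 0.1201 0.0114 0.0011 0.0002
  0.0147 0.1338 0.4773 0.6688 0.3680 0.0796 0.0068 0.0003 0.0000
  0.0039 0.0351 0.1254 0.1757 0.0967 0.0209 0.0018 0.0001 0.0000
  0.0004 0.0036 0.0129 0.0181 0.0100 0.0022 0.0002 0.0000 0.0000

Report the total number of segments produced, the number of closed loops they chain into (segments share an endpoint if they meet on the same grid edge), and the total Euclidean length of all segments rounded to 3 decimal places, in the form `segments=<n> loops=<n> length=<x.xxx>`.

segments=20 loops=2 length=14.363

cell (2,4): code 0100 → (2.167,5.000)–(3.000,4.364)
cell (2,5): code 1100 → (2.173,6.000)–(2.167,5.000)
cell (2,6): code 1000 → (3.000,6.627)–(2.173,6.000)
cell (3,4): code 0110 → (3.000,4.364)–(4.000,4.669)
cell (3,6): code 1001 → (4.000,6.323)–(3.000,6.627)
cell (4,4): code 0010 → (4.000,4.669)–(4.275,5.000)
cell (4,5): code 0011 → (4.275,5.000)–(4.270,6.000)
cell (4,6): code 0001 → (4.270,6.000)–(4.000,6.323)
cell (6,2): code 0100 → (6.825,3.000)–(7.000,2.550)
cell (6,3): code 1000 → (7.000,3.296)–(6.825,3.000)
cell (7,1): code 0100 → (7.318,2.000)–(8.000,1.609)
cell (7,2): code 1110 → (7.000,2.550)–(7.318,2.000)
cell (7,3): code 1101 → (7.828,4.000)–(7.000,3.296)
cell (7,4): code 1000 → (8.000,4.088)–(7.828,4.000)
cell (8,1): code 0010 → (8.000,1.609)–(8.849,2.000)
cell (8,2): code 0111 → (8.849,2.000)–(9.000,2.186)
cell (8,3): code 1011 → (9.000,3.518)–(8.207,4.000)
cell (8,4): code 0001 → (8.207,4.000)–(8.000,4.088)
cell (9,2): code 0010 → (9.000,2.186)–(9.316,3.000)
cell (9,3): code 0001 → (9.316,3.000)–(9.000,3.518)
total: 20 segments, chained into 2 closed loop(s), length Σ = 14.362725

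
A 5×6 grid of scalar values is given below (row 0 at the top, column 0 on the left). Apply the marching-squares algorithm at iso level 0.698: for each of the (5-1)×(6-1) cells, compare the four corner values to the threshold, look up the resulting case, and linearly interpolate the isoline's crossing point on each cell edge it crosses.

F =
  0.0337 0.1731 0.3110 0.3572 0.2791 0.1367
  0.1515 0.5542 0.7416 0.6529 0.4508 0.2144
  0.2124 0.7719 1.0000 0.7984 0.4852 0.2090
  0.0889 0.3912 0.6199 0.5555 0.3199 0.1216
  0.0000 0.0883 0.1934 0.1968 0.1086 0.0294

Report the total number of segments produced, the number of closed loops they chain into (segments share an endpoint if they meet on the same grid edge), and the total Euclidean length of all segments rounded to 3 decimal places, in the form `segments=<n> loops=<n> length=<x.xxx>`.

cell (0,1): code 0100 → (0.899,2.000)–(1.000,1.767)
cell (0,2): code 1000 → (1.000,2.492)–(0.899,2.000)
cell (1,0): code 0100 → (1.661,1.000)–(2.000,0.868)
cell (1,1): code 1110 → (1.000,1.767)–(1.661,1.000)
cell (1,2): code 1101 → (1.310,3.000)–(1.000,2.492)
cell (1,3): code 1000 → (2.000,3.321)–(1.310,3.000)
cell (2,0): code 0010 → (2.000,0.868)–(2.194,1.000)
cell (2,1): code 0011 → (2.194,1.000)–(2.795,2.000)
cell (2,2): code 0011 → (2.795,2.000)–(2.413,3.000)
cell (2,3): code 0001 → (2.413,3.000)–(2.000,3.321)
total: 10 segments, chained into 1 closed loop(s), length Σ = 6.483143

segments=10 loops=1 length=6.483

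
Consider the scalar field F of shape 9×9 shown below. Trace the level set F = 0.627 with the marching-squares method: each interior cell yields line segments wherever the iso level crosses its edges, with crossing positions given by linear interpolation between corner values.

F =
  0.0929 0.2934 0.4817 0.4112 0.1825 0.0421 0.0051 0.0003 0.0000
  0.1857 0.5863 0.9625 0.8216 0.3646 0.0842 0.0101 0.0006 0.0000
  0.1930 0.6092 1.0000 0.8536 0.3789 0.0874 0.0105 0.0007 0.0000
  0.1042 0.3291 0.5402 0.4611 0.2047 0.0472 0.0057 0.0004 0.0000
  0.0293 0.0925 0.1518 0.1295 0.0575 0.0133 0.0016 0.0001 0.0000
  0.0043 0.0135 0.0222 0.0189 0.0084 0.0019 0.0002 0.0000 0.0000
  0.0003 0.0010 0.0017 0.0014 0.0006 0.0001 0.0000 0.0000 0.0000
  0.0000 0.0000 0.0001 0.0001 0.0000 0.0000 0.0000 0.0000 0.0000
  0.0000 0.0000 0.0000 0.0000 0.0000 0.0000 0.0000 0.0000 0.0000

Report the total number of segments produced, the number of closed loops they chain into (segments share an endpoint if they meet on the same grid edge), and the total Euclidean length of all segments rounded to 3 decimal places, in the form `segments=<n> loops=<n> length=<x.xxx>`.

segments=8 loops=1 length=7.826

cell (0,1): code 0100 → (0.302,2.000)–(1.000,1.108)
cell (0,2): code 1100 → (0.526,3.000)–(0.302,2.000)
cell (0,3): code 1000 → (1.000,3.426)–(0.526,3.000)
cell (1,1): code 0110 → (1.000,1.108)–(2.000,1.046)
cell (1,3): code 1001 → (2.000,3.477)–(1.000,3.426)
cell (2,1): code 0010 → (2.000,1.046)–(2.811,2.000)
cell (2,2): code 0011 → (2.811,2.000)–(2.577,3.000)
cell (2,3): code 0001 → (2.577,3.000)–(2.000,3.477)
total: 8 segments, chained into 1 closed loop(s), length Σ = 7.826383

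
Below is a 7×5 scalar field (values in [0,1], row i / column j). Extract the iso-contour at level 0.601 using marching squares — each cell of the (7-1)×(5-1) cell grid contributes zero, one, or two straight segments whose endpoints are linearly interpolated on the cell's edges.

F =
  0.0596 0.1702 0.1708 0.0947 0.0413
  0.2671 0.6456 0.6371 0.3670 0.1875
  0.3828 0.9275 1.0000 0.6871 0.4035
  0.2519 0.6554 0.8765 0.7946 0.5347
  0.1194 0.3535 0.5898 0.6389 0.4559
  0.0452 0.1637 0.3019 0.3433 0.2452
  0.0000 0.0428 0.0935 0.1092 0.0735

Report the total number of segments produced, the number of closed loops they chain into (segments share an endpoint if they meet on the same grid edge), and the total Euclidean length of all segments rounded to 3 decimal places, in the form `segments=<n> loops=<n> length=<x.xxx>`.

cell (0,0): code 0100 → (0.906,1.000)–(1.000,0.882)
cell (0,1): code 1100 → (0.923,2.000)–(0.906,1.000)
cell (0,2): code 1000 → (1.000,2.134)–(0.923,2.000)
cell (1,0): code 0110 → (1.000,0.882)–(2.000,0.401)
cell (1,2): code 1101 → (1.731,3.000)–(1.000,2.134)
cell (1,3): code 1000 → (2.000,3.304)–(1.731,3.000)
cell (2,0): code 0110 → (2.000,0.401)–(3.000,0.865)
cell (2,3): code 1001 → (3.000,3.745)–(2.000,3.304)
cell (3,0): code 0010 → (3.000,0.865)–(3.180,1.000)
cell (3,1): code 0011 → (3.180,1.000)–(3.961,2.000)
cell (3,2): code 0111 → (3.961,2.000)–(4.000,2.228)
cell (3,3): code 1001 → (4.000,3.207)–(3.000,3.745)
cell (4,2): code 0010 → (4.000,2.228)–(4.128,3.000)
cell (4,3): code 0001 → (4.128,3.000)–(4.000,3.207)
total: 14 segments, chained into 1 closed loop(s), length Σ = 10.036643

segments=14 loops=1 length=10.037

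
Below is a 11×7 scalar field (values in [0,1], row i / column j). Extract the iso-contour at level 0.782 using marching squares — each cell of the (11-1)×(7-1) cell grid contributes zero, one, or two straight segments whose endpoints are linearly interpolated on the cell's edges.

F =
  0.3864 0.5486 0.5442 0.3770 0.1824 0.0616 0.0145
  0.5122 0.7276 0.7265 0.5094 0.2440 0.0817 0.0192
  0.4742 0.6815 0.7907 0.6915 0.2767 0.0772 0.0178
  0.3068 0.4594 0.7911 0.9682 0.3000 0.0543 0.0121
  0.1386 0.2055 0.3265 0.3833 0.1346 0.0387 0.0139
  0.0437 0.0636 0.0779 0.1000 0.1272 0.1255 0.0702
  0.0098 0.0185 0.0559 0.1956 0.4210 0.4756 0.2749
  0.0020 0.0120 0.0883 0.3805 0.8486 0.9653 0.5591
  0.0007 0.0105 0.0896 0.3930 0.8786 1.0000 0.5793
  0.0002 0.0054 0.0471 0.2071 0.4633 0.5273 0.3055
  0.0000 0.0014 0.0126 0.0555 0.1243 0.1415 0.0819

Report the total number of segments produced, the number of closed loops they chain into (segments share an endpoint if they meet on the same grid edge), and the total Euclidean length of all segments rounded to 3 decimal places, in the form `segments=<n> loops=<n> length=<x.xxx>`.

segments=16 loops=2 length=10.368

cell (1,1): code 0100 → (1.864,2.000)–(2.000,1.920)
cell (1,2): code 1000 → (2.000,2.088)–(1.864,2.000)
cell (2,1): code 0110 → (2.000,1.920)–(3.000,1.973)
cell (2,2): code 1101 → (2.327,3.000)–(2.000,2.088)
cell (2,3): code 1000 → (3.000,3.279)–(2.327,3.000)
cell (3,1): code 0010 → (3.000,1.973)–(3.020,2.000)
cell (3,2): code 0011 → (3.020,2.000)–(3.318,3.000)
cell (3,3): code 0001 → (3.318,3.000)–(3.000,3.279)
cell (6,3): code 0100 → (6.844,4.000)–(7.000,3.858)
cell (6,4): code 1100 → (6.626,5.000)–(6.844,4.000)
cell (6,5): code 1000 → (7.000,5.451)–(6.626,5.000)
cell (7,3): code 0110 → (7.000,3.858)–(8.000,3.801)
cell (7,5): code 1001 → (8.000,5.518)–(7.000,5.451)
cell (8,3): code 0010 → (8.000,3.801)–(8.233,4.000)
cell (8,4): code 0011 → (8.233,4.000)–(8.461,5.000)
cell (8,5): code 0001 → (8.461,5.000)–(8.000,5.518)
total: 16 segments, chained into 2 closed loop(s), length Σ = 10.368181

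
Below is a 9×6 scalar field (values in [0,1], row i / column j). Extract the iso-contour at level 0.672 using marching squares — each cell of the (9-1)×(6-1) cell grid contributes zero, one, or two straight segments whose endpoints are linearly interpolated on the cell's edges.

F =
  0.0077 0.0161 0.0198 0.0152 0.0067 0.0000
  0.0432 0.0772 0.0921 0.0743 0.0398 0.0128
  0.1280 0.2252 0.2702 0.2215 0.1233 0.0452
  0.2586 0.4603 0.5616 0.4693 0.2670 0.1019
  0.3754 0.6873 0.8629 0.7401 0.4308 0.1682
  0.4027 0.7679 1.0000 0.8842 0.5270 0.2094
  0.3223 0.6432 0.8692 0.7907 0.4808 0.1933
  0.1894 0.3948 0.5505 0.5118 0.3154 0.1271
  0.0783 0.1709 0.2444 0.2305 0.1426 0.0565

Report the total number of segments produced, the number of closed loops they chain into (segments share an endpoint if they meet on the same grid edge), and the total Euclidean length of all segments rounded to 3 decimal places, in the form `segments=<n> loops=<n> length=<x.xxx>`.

cell (3,0): code 0100 → (3.933,1.000)–(4.000,0.951)
cell (3,1): code 1100 → (3.366,2.000)–(3.933,1.000)
cell (3,2): code 1100 → (3.749,3.000)–(3.366,2.000)
cell (3,3): code 1000 → (4.000,3.220)–(3.749,3.000)
cell (4,0): code 0110 → (4.000,0.951)–(5.000,0.737)
cell (4,3): code 1001 → (5.000,3.594)–(4.000,3.220)
cell (5,0): code 0010 → (5.000,0.737)–(5.769,1.000)
cell (5,1): code 0111 → (5.769,1.000)–(6.000,1.127)
cell (5,3): code 1001 → (6.000,3.383)–(5.000,3.594)
cell (6,1): code 0010 → (6.000,1.127)–(6.619,2.000)
cell (6,2): code 0011 → (6.619,2.000)–(6.426,3.000)
cell (6,3): code 0001 → (6.426,3.000)–(6.000,3.383)
total: 12 segments, chained into 1 closed loop(s), length Σ = 9.486640

segments=12 loops=1 length=9.487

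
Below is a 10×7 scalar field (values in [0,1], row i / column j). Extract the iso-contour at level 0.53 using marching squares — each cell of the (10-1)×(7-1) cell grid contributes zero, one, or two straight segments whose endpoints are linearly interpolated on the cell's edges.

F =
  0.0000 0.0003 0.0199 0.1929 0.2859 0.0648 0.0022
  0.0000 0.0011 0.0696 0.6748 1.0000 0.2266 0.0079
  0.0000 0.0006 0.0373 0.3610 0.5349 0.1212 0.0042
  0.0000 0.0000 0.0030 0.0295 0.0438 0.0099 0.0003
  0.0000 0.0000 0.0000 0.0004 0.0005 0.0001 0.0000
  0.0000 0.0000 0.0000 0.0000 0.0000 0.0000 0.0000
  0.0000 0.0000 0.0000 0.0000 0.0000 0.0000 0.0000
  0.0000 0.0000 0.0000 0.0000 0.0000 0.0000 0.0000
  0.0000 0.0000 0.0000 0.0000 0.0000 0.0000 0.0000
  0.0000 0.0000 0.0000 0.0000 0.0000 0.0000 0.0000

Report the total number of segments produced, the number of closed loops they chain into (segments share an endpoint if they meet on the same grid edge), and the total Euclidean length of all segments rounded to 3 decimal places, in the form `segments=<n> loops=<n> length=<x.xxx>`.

segments=8 loops=1 length=5.182

cell (0,2): code 0100 → (0.700,3.000)–(1.000,2.761)
cell (0,3): code 1100 → (0.342,4.000)–(0.700,3.000)
cell (0,4): code 1000 → (1.000,4.608)–(0.342,4.000)
cell (1,2): code 0010 → (1.000,2.761)–(1.461,3.000)
cell (1,3): code 0111 → (1.461,3.000)–(2.000,3.972)
cell (1,4): code 1001 → (2.000,4.012)–(1.000,4.608)
cell (2,3): code 0010 → (2.000,3.972)–(2.010,4.000)
cell (2,4): code 0001 → (2.010,4.000)–(2.000,4.012)
total: 8 segments, chained into 1 closed loop(s), length Σ = 5.182268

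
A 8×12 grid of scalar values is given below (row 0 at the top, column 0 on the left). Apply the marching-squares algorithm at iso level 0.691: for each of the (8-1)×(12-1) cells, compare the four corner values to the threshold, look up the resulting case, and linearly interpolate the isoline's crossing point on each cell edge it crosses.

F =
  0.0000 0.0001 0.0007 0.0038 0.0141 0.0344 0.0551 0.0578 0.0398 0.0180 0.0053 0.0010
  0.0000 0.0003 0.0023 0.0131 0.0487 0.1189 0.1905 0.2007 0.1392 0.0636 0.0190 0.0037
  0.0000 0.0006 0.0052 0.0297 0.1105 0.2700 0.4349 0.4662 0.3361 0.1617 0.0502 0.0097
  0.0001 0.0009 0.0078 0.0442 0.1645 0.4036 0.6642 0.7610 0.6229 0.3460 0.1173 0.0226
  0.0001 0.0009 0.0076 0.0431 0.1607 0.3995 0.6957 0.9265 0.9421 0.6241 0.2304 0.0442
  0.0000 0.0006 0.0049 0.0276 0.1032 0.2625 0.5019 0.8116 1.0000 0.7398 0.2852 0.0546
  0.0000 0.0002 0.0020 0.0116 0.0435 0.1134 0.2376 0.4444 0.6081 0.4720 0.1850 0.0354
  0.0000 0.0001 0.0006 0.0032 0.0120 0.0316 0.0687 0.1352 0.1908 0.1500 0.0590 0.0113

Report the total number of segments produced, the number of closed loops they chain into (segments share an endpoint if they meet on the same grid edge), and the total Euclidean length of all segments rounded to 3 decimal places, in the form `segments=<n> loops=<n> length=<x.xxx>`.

cell (2,6): code 0100 → (2.763,7.000)–(3.000,6.277)
cell (2,7): code 1000 → (3.000,7.507)–(2.763,7.000)
cell (3,5): code 0100 → (3.851,6.000)–(4.000,5.984)
cell (3,6): code 1110 → (3.000,6.277)–(3.851,6.000)
cell (3,7): code 1101 → (3.213,8.000)–(3.000,7.507)
cell (3,8): code 1000 → (4.000,8.790)–(3.213,8.000)
cell (4,5): code 0010 → (4.000,5.984)–(4.024,6.000)
cell (4,6): code 0111 → (4.024,6.000)–(5.000,6.611)
cell (4,8): code 1101 → (4.578,9.000)–(4.000,8.790)
cell (4,9): code 1000 → (5.000,9.107)–(4.578,9.000)
cell (5,6): code 0010 → (5.000,6.611)–(5.328,7.000)
cell (5,7): code 0011 → (5.328,7.000)–(5.788,8.000)
cell (5,8): code 0011 → (5.788,8.000)–(5.182,9.000)
cell (5,9): code 0001 → (5.182,9.000)–(5.000,9.107)
total: 14 segments, chained into 1 closed loop(s), length Σ = 9.239136

segments=14 loops=1 length=9.239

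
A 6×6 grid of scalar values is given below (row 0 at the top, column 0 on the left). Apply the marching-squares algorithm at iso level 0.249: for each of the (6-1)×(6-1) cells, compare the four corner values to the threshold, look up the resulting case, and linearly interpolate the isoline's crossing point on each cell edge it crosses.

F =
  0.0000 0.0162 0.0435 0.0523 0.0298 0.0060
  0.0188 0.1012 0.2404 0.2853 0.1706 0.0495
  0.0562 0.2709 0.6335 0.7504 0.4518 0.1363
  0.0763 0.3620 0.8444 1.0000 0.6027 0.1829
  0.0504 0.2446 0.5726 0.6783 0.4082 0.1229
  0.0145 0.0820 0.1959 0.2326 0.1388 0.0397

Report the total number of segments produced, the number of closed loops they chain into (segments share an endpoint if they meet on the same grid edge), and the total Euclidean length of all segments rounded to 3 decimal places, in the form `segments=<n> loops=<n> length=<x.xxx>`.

segments=16 loops=1 length=12.925

cell (0,2): code 0100 → (0.844,3.000)–(1.000,2.192)
cell (0,3): code 1000 → (1.000,3.316)–(0.844,3.000)
cell (1,0): code 0100 → (1.871,1.000)–(2.000,0.898)
cell (1,1): code 1100 → (1.022,2.000)–(1.871,1.000)
cell (1,2): code 1110 → (1.000,2.192)–(1.022,2.000)
cell (1,3): code 1101 → (1.279,4.000)–(1.000,3.316)
cell (1,4): code 1000 → (2.000,4.643)–(1.279,4.000)
cell (2,0): code 0110 → (2.000,0.898)–(3.000,0.604)
cell (2,4): code 1001 → (3.000,4.843)–(2.000,4.643)
cell (3,0): code 0010 → (3.000,0.604)–(3.963,1.000)
cell (3,1): code 0111 → (3.963,1.000)–(4.000,1.013)
cell (3,4): code 1001 → (4.000,4.558)–(3.000,4.843)
cell (4,1): code 0010 → (4.000,1.013)–(4.859,2.000)
cell (4,2): code 0011 → (4.859,2.000)–(4.963,3.000)
cell (4,3): code 0011 → (4.963,3.000)–(4.591,4.000)
cell (4,4): code 0001 → (4.591,4.000)–(4.000,4.558)
total: 16 segments, chained into 1 closed loop(s), length Σ = 12.924915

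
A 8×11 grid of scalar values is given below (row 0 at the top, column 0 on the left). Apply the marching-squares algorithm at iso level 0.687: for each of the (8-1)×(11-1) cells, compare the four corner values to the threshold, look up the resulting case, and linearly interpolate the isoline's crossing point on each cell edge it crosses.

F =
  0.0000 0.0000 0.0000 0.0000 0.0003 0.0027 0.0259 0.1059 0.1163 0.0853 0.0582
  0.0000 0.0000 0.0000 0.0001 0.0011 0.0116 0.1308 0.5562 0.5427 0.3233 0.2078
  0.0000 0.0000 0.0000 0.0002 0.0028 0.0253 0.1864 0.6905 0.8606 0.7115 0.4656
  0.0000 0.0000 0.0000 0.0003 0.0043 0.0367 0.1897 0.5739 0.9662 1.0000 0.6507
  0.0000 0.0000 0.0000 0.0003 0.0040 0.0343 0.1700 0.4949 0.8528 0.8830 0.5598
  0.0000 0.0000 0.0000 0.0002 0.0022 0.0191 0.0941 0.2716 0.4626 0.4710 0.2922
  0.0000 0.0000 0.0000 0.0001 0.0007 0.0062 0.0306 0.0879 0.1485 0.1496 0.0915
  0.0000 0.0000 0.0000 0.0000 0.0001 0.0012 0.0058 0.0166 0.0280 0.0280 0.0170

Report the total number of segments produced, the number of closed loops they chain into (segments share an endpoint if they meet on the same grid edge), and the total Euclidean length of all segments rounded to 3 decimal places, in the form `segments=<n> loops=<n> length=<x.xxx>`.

cell (1,6): code 0100 → (1.974,7.000)–(2.000,6.993)
cell (1,7): code 1100 → (1.454,8.000)–(1.974,7.000)
cell (1,8): code 1100 → (1.937,9.000)–(1.454,8.000)
cell (1,9): code 1000 → (2.000,9.100)–(1.937,9.000)
cell (2,6): code 0010 → (2.000,6.993)–(2.030,7.000)
cell (2,7): code 0111 → (2.030,7.000)–(3.000,7.288)
cell (2,9): code 1001 → (3.000,9.896)–(2.000,9.100)
cell (3,7): code 0110 → (3.000,7.288)–(4.000,7.537)
cell (3,9): code 1001 → (4.000,9.606)–(3.000,9.896)
cell (4,7): code 0010 → (4.000,7.537)–(4.425,8.000)
cell (4,8): code 0011 → (4.425,8.000)–(4.476,9.000)
cell (4,9): code 0001 → (4.476,9.000)–(4.000,9.606)
total: 12 segments, chained into 1 closed loop(s), length Σ = 9.175875

segments=12 loops=1 length=9.176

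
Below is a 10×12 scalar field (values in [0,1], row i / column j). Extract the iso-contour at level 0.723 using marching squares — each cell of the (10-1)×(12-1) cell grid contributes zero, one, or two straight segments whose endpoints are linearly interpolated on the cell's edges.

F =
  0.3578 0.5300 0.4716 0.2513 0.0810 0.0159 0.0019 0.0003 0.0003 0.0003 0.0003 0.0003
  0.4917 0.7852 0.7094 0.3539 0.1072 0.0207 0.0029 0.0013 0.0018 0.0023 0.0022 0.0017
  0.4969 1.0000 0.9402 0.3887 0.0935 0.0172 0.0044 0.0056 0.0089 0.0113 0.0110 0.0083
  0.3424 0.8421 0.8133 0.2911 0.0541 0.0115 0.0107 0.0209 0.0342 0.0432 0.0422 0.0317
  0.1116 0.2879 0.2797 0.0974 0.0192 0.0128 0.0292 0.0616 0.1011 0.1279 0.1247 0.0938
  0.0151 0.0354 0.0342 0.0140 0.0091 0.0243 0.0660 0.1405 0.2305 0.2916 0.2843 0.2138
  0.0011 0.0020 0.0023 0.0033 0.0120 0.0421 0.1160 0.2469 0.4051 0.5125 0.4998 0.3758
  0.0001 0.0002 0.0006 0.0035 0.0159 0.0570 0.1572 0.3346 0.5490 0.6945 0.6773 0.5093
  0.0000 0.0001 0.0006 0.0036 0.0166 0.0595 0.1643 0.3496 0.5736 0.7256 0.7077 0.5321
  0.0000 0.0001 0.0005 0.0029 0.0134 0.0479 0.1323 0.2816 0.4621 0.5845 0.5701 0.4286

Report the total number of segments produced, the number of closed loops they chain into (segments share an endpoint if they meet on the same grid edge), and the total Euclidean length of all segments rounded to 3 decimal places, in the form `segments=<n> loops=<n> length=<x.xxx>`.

segments=14 loops=2 length=7.504

cell (0,0): code 0100 → (0.756,1.000)–(1.000,0.788)
cell (0,1): code 1000 → (1.000,1.821)–(0.756,1.000)
cell (1,0): code 0110 → (1.000,0.788)–(2.000,0.449)
cell (1,1): code 1101 → (1.059,2.000)–(1.000,1.821)
cell (1,2): code 1000 → (2.000,2.394)–(1.059,2.000)
cell (2,0): code 0110 → (2.000,0.449)–(3.000,0.762)
cell (2,2): code 1001 → (3.000,2.173)–(2.000,2.394)
cell (3,0): code 0010 → (3.000,0.762)–(3.215,1.000)
cell (3,1): code 0011 → (3.215,1.000)–(3.169,2.000)
cell (3,2): code 0001 → (3.169,2.000)–(3.000,2.173)
cell (7,8): code 0100 → (7.916,9.000)–(8.000,8.983)
cell (7,9): code 1000 → (8.000,9.145)–(7.916,9.000)
cell (8,8): code 0010 → (8.000,8.983)–(8.018,9.000)
cell (8,9): code 0001 → (8.018,9.000)–(8.000,9.145)
total: 14 segments, chained into 2 closed loop(s), length Σ = 7.503915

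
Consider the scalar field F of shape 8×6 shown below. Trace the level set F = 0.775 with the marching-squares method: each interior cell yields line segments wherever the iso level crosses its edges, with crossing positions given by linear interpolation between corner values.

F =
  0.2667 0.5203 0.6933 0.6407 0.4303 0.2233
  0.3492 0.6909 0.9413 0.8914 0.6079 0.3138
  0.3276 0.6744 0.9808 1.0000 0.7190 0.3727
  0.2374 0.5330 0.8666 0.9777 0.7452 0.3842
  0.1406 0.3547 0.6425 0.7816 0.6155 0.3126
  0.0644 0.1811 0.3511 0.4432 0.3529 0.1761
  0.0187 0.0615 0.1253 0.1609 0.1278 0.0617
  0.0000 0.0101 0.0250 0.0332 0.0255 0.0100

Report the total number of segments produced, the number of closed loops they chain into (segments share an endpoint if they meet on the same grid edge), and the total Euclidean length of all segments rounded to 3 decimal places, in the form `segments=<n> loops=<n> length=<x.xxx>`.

cell (0,1): code 0100 → (0.329,2.000)–(1.000,1.336)
cell (0,2): code 1100 → (0.536,3.000)–(0.329,2.000)
cell (0,3): code 1000 → (1.000,3.411)–(0.536,3.000)
cell (1,1): code 0110 → (1.000,1.336)–(2.000,1.328)
cell (1,3): code 1001 → (2.000,3.801)–(1.000,3.411)
cell (2,1): code 0110 → (2.000,1.328)–(3.000,1.725)
cell (2,3): code 1001 → (3.000,3.872)–(2.000,3.801)
cell (3,1): code 0010 → (3.000,1.725)–(3.409,2.000)
cell (3,2): code 0111 → (3.409,2.000)–(4.000,2.953)
cell (3,3): code 1001 → (4.000,3.040)–(3.000,3.872)
cell (4,2): code 0010 → (4.000,2.953)–(4.020,3.000)
cell (4,3): code 0001 → (4.020,3.000)–(4.000,3.040)
total: 12 segments, chained into 1 closed loop(s), length Σ = 9.746575

segments=12 loops=1 length=9.747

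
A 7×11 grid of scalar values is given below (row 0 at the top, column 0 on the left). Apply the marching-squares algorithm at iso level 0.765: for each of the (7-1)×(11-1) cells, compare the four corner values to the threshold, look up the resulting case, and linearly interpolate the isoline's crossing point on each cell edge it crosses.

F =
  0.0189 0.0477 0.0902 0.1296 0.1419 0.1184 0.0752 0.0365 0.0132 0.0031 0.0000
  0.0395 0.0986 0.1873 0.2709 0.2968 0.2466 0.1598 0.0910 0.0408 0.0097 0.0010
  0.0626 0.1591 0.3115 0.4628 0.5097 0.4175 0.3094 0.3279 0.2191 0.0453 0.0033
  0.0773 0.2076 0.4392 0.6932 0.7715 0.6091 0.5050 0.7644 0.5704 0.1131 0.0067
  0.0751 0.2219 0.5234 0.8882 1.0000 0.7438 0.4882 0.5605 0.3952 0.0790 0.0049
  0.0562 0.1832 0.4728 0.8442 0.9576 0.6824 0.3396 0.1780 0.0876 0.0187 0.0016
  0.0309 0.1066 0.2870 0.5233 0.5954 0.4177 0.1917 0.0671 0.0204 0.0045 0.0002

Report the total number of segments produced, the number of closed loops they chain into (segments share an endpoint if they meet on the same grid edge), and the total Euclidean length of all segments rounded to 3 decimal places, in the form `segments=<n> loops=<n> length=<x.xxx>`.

segments=10 loops=1 length=7.445

cell (2,3): code 0100 → (2.975,4.000)–(3.000,3.917)
cell (2,4): code 1000 → (3.000,4.040)–(2.975,4.000)
cell (3,2): code 0100 → (3.368,3.000)–(4.000,2.662)
cell (3,3): code 1110 → (3.000,3.917)–(3.368,3.000)
cell (3,4): code 1001 → (4.000,4.917)–(3.000,4.040)
cell (4,2): code 0110 → (4.000,2.662)–(5.000,2.787)
cell (4,4): code 1001 → (5.000,4.700)–(4.000,4.917)
cell (5,2): code 0010 → (5.000,2.787)–(5.247,3.000)
cell (5,3): code 0011 → (5.247,3.000)–(5.532,4.000)
cell (5,4): code 0001 → (5.532,4.000)–(5.000,4.700)
total: 10 segments, chained into 1 closed loop(s), length Σ = 7.444527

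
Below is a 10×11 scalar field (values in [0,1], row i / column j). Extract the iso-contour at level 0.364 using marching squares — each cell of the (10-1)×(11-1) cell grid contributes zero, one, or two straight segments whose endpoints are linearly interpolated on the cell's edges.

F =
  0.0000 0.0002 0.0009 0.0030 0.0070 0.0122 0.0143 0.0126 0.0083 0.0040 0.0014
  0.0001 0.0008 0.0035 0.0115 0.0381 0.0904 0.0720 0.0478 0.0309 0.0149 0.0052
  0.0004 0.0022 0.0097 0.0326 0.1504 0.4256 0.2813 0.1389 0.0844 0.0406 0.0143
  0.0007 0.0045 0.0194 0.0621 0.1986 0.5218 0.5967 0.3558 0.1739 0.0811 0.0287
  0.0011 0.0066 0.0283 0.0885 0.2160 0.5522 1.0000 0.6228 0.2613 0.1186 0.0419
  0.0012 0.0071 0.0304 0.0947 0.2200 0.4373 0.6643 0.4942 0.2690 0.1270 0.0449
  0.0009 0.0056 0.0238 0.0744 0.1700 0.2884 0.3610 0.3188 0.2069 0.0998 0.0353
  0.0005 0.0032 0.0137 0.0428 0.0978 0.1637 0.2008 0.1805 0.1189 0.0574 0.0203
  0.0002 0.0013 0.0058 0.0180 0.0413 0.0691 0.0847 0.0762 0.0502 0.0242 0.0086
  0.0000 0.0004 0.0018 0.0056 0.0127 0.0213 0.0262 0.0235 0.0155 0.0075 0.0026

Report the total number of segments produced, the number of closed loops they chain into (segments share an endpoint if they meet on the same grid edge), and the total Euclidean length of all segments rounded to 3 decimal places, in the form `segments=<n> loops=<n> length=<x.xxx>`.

segments=14 loops=1 length=11.607

cell (1,4): code 0100 → (1.816,5.000)–(2.000,4.776)
cell (1,5): code 1000 → (2.000,5.427)–(1.816,5.000)
cell (2,4): code 0110 → (2.000,4.776)–(3.000,4.512)
cell (2,5): code 1101 → (2.262,6.000)–(2.000,5.427)
cell (2,6): code 1000 → (3.000,6.966)–(2.262,6.000)
cell (3,4): code 0110 → (3.000,4.512)–(4.000,4.440)
cell (3,6): code 1101 → (3.031,7.000)–(3.000,6.966)
cell (3,7): code 1000 → (4.000,7.716)–(3.031,7.000)
cell (4,4): code 0110 → (4.000,4.440)–(5.000,4.663)
cell (4,7): code 1001 → (5.000,7.578)–(4.000,7.716)
cell (5,4): code 0010 → (5.000,4.663)–(5.492,5.000)
cell (5,5): code 0011 → (5.492,5.000)–(5.990,6.000)
cell (5,6): code 0011 → (5.990,6.000)–(5.742,7.000)
cell (5,7): code 0001 → (5.742,7.000)–(5.000,7.578)
total: 14 segments, chained into 1 closed loop(s), length Σ = 11.606738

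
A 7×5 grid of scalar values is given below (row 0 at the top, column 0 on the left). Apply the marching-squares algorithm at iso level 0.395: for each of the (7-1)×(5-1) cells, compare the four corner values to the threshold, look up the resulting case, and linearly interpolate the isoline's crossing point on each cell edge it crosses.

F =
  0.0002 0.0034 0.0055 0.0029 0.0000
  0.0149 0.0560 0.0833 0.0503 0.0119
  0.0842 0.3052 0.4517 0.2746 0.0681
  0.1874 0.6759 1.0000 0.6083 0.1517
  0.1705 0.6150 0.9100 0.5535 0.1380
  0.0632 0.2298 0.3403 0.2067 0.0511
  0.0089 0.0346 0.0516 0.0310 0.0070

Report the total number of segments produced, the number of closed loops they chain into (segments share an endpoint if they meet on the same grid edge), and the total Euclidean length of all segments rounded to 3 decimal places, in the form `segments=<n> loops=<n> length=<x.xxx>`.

segments=12 loops=1 length=9.451

cell (1,1): code 0100 → (1.846,2.000)–(2.000,1.613)
cell (1,2): code 1000 → (2.000,2.320)–(1.846,2.000)
cell (2,0): code 0100 → (2.242,1.000)–(3.000,0.425)
cell (2,1): code 1110 → (2.000,1.613)–(2.242,1.000)
cell (2,2): code 1101 → (2.361,3.000)–(2.000,2.320)
cell (2,3): code 1000 → (3.000,3.467)–(2.361,3.000)
cell (3,0): code 0110 → (3.000,0.425)–(4.000,0.505)
cell (3,3): code 1001 → (4.000,3.381)–(3.000,3.467)
cell (4,0): code 0010 → (4.000,0.505)–(4.571,1.000)
cell (4,1): code 0011 → (4.571,1.000)–(4.904,2.000)
cell (4,2): code 0011 → (4.904,2.000)–(4.457,3.000)
cell (4,3): code 0001 → (4.457,3.000)–(4.000,3.381)
total: 12 segments, chained into 1 closed loop(s), length Σ = 9.450642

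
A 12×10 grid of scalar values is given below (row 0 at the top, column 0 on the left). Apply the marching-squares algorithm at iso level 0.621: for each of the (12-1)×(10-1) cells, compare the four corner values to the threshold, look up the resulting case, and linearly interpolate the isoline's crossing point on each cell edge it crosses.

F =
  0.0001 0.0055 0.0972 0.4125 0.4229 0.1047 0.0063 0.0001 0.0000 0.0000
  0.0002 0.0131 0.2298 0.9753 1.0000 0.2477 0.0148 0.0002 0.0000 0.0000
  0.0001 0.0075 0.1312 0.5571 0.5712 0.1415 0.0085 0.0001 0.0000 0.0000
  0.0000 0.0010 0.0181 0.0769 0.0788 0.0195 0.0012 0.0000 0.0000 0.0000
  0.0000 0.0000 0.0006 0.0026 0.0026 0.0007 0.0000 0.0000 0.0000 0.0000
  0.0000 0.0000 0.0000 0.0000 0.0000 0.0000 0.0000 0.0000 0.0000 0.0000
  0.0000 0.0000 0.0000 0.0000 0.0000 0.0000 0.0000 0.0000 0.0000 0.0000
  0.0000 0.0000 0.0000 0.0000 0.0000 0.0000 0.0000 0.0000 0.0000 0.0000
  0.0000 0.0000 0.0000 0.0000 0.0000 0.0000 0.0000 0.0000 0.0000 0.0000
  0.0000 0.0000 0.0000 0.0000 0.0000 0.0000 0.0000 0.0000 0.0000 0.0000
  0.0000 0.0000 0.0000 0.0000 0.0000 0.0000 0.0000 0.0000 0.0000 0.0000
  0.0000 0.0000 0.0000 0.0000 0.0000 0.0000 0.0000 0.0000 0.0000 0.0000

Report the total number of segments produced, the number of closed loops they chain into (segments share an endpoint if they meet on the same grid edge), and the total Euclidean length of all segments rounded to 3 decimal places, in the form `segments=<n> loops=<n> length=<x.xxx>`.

cell (0,2): code 0100 → (0.370,3.000)–(1.000,2.525)
cell (0,3): code 1100 → (0.343,4.000)–(0.370,3.000)
cell (0,4): code 1000 → (1.000,4.504)–(0.343,4.000)
cell (1,2): code 0010 → (1.000,2.525)–(1.847,3.000)
cell (1,3): code 0011 → (1.847,3.000)–(1.884,4.000)
cell (1,4): code 0001 → (1.884,4.000)–(1.000,4.504)
total: 6 segments, chained into 1 closed loop(s), length Σ = 5.606284

segments=6 loops=1 length=5.606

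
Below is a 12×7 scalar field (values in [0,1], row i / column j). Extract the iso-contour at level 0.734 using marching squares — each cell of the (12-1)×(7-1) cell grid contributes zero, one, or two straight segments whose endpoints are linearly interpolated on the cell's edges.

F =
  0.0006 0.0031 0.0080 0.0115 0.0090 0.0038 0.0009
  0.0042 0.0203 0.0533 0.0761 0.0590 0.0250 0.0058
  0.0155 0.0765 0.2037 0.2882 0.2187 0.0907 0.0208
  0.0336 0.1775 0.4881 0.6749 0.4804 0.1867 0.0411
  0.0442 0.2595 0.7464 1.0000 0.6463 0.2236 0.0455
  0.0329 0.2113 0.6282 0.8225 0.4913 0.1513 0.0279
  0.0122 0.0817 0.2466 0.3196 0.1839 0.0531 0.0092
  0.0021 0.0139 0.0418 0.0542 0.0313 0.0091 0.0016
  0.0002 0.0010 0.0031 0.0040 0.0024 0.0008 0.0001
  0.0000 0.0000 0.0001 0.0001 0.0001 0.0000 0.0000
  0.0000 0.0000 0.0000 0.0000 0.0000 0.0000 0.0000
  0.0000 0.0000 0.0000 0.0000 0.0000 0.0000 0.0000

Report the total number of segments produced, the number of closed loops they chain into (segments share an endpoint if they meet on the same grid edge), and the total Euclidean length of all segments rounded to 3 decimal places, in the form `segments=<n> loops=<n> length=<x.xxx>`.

segments=8 loops=1 length=5.503

cell (3,1): code 0100 → (3.952,2.000)–(4.000,1.975)
cell (3,2): code 1100 → (3.182,3.000)–(3.952,2.000)
cell (3,3): code 1000 → (4.000,3.752)–(3.182,3.000)
cell (4,1): code 0010 → (4.000,1.975)–(4.105,2.000)
cell (4,2): code 0111 → (4.105,2.000)–(5.000,2.545)
cell (4,3): code 1001 → (5.000,3.267)–(4.000,3.752)
cell (5,2): code 0010 → (5.000,2.545)–(5.176,3.000)
cell (5,3): code 0001 → (5.176,3.000)–(5.000,3.267)
total: 8 segments, chained into 1 closed loop(s), length Σ = 5.503142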